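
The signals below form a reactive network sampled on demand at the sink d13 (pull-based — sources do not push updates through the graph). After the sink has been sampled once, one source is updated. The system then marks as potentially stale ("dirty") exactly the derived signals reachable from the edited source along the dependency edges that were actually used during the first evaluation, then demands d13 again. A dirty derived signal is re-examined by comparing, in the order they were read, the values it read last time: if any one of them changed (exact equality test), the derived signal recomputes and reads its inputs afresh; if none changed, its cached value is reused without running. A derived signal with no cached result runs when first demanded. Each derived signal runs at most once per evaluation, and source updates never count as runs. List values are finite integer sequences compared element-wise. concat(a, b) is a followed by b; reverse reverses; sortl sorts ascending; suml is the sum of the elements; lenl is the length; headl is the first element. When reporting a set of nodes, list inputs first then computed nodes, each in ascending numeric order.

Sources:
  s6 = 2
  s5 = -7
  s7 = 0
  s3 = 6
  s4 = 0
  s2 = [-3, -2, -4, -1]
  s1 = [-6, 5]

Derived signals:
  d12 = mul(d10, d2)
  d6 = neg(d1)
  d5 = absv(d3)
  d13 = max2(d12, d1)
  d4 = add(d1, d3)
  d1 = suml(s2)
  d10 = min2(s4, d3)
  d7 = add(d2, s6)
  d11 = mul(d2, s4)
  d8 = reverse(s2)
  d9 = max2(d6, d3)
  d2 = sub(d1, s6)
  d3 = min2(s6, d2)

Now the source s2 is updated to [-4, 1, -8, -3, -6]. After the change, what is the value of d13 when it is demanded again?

Initial pass — values computed on the first demand:
  d1 = suml([-3, -2, -4, -1]) = -10
  d2 = sub(-10, 2) = -12
  d3 = min2(2, -12) = -12
  d10 = min2(0, -12) = -12
  d12 = mul(-12, -12) = 144
  d13 = max2(144, -10) = 144

Second demand — change propagation:
  d1: re-runs because s2 [-3, -2, -4, -1]->[-4, 1, -8, -3, -6]; new result -20.
  d2: re-runs because d1 -10->-20; new result -22.
  d3: re-runs because d2 -12->-22; new result -22.
  d10: re-runs because d3 -12->-22; new result -22.
  d12: re-runs because d10 -12->-22; d2 -12->-22; new result 484.
  d13: re-runs because d12 144->484; d1 -10->-20; new result 484.

d13 now evaluates to 484.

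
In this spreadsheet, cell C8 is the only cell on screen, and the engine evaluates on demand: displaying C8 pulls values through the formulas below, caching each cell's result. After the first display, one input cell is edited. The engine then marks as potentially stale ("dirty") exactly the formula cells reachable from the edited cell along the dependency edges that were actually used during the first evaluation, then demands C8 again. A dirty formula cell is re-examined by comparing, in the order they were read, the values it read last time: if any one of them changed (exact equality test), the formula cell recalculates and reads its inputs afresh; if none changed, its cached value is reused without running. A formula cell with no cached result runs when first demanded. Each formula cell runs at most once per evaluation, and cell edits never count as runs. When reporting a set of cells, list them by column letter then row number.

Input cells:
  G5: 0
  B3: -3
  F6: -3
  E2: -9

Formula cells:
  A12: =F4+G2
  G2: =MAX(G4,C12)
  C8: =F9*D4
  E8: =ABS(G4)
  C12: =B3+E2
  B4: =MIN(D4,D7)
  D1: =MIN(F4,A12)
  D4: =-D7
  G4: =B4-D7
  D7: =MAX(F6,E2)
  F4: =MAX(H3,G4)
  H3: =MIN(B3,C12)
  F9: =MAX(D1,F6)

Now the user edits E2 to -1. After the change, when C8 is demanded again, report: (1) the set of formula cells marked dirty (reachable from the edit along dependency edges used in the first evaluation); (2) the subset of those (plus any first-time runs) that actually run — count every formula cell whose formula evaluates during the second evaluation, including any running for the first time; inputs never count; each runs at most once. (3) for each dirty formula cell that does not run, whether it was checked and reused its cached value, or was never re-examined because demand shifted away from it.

Dirty set: A12, B4, C8, C12, D1, D4, D7, F4, F9, G2, G4, H3.
Run set: B4, C8, C12, D4, D7, F4, G2, G4, H3 (9 run).
Re-examined without running (cache reused): A12, D1, F9.
The important point: at A12 every value read last time is unchanged, so the dirty flag clears without a run.

Initial pass — values computed on the first demand:
  C12 = -3 + -9 = -12
  D7 = MAX(-3, -9) = -3
  D4 = -(-3) = 3
  B4 = MIN(3, -3) = -3
  G4 = -3 - -3 = 0
  G2 = MAX(0, -12) = 0
  H3 = MIN(-3, -12) = -12
  F4 = MAX(-12, 0) = 0
  A12 = 0 + 0 = 0
  D1 = MIN(0, 0) = 0
  F9 = MAX(0, -3) = 0
  C8 = 0 * 3 = 0

Second demand — change propagation:
  C12: re-runs because E2 -9->-1; new result -4.
  D7: re-runs because E2 -9->-1; new result -1.
  D4: re-runs because D7 -3->-1; new result 1.
  B4: re-runs because D4 3->1; D7 -3->-1; new result -1.
  G4: re-runs because B4 -3->-1; D7 -3->-1; new result 0 (unchanged).
  G2: re-runs because C12 -12->-4; new result 0 (unchanged).
  H3: re-runs because C12 -12->-4; new result -4.
  F4: re-runs because H3 -12->-4; new result 0 (unchanged).
  A12: re-examined; everything it read last time is the same (F4 unchanged, G2 unchanged) — cache 0 kept, no run.
  D1: re-examined; everything it read last time is the same (F4 unchanged, A12 unchanged) — cache 0 kept, no run.
  F9: re-examined; everything it read last time is the same (D1 unchanged, F6 unchanged) — cache 0 kept, no run.
  C8: re-runs because D4 3->1; new result 0 (unchanged).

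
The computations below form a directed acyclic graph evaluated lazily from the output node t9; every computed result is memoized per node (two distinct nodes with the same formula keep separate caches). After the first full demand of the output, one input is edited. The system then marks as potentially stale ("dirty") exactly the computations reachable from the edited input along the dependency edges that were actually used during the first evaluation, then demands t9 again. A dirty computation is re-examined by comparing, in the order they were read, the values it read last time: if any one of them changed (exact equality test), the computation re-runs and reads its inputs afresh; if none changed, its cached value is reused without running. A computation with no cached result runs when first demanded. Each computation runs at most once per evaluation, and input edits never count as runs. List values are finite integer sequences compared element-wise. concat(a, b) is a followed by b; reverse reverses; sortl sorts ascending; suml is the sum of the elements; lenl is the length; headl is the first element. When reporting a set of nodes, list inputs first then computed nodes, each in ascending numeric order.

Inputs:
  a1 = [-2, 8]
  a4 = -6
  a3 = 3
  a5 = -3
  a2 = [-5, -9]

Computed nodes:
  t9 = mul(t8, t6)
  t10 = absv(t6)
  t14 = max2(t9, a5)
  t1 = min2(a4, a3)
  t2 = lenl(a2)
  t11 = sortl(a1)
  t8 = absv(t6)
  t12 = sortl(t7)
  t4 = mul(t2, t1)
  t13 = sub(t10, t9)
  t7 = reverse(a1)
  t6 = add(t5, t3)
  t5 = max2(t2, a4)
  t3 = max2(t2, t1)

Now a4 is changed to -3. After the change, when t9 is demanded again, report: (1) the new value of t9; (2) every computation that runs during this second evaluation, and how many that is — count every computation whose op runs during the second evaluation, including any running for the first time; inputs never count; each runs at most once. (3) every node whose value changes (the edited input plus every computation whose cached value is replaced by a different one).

Demanding t9 again yields 16.
3 computations run: t1, t3, t5.
The nodes whose values change: a4, t1.
Note where the cutoff bites: t6 is checked, finds nothing changed, and keeps its cache.

First demand of the output computes:
  t1 = min2(-6, 3) = -6
  t2 = lenl([-5, -9]) = 2
  t3 = max2(2, -6) = 2
  t5 = max2(2, -6) = 2
  t6 = add(2, 2) = 4
  t8 = absv(4) = 4
  t9 = mul(4, 4) = 16

After the edit, cleaning proceeds:
  t1: a read changed (a4 -6->-3) — executes, giving -3.
  t3: a read changed (t1 -6->-3) — executes, giving 2 — identical to its old value.
  t5: a read changed (a4 -6->-3) — executes, giving 2 — identical to its old value.
  t6: dirty, but its reads are unchanged (t5 unchanged, t3 unchanged); cached 4 stands.
  t8: dirty, but its reads are unchanged (t6 unchanged); cached 4 stands.
  t9: dirty, but its reads are unchanged (t8 unchanged, t6 unchanged); cached 16 stands.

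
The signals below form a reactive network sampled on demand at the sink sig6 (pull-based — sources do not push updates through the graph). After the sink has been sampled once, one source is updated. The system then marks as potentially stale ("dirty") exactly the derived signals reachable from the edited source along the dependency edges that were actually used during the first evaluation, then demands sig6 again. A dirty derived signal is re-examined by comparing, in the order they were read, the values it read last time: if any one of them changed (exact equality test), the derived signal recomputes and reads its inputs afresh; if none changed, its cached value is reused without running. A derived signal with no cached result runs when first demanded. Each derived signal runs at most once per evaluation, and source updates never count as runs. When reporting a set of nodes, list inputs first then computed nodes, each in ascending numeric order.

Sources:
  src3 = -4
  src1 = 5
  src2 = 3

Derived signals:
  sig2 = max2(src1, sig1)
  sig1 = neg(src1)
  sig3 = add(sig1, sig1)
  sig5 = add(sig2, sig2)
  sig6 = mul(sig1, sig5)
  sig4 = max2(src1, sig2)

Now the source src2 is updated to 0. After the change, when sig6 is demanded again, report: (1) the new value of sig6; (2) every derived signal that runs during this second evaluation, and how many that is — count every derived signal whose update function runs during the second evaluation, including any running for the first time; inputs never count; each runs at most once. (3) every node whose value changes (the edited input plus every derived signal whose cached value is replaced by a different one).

sig6 now evaluates to -50.
Run set: none (0 run).
Changed values: src2.
The important point: nothing the output needs ever reads src2, so the edit is invisible to it.

Initial pass — values computed on the first demand:
  sig1 = neg(5) = -5
  sig2 = max2(5, -5) = 5
  sig5 = add(5, 5) = 10
  sig6 = mul(-5, 10) = -50

Second demand — change propagation:
  no demanded computation ever read src2, so the edit dirties nothing and nothing runs.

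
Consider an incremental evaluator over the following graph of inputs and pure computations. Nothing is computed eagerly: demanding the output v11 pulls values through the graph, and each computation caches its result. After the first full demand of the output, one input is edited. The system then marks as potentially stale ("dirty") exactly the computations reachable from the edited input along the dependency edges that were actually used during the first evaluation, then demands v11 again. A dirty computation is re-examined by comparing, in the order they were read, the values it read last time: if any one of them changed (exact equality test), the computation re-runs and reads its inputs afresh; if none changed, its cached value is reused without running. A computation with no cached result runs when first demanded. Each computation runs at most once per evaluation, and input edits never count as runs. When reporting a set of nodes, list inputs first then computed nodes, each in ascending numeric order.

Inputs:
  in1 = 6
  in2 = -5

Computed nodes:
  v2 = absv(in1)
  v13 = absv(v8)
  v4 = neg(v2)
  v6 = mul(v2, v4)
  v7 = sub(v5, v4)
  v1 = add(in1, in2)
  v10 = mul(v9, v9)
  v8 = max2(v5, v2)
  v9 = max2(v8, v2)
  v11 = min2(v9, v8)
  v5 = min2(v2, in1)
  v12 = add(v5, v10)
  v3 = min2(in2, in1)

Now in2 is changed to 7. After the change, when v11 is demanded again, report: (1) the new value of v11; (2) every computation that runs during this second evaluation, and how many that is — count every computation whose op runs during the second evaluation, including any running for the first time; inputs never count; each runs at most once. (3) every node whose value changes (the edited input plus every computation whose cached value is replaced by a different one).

Initial pass — values computed on the first demand:
  v2 = absv(6) = 6
  v5 = min2(6, 6) = 6
  v8 = max2(6, 6) = 6
  v9 = max2(6, 6) = 6
  v11 = min2(6, 6) = 6

Second demand — change propagation:
  no demanded computation ever read in2, so the edit dirties nothing and nothing runs.

The important point: nothing the output needs ever reads in2, so the edit is invisible to it.

v11 now evaluates to 6.
Run set: none (0 run).
Changed values: in2.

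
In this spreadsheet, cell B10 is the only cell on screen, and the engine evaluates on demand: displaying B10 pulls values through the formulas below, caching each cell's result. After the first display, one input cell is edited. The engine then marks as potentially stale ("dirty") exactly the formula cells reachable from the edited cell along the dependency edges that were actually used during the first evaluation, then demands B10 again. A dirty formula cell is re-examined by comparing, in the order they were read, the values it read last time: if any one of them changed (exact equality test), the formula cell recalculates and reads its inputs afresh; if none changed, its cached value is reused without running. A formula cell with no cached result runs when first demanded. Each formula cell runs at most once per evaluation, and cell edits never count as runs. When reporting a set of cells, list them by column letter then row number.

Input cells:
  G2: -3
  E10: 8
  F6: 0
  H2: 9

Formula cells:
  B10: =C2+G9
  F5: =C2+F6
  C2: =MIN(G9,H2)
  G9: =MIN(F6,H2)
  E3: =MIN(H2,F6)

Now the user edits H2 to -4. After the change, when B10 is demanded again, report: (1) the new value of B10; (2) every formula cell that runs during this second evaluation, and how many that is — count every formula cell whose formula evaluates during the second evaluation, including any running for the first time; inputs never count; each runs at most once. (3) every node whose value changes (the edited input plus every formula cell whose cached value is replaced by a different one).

Initial pass — values computed on the first demand:
  G9 = MIN(0, 9) = 0
  C2 = MIN(0, 9) = 0
  B10 = 0 + 0 = 0

Second demand — change propagation:
  G9: re-runs because H2 9->-4; new result -4.
  C2: re-runs because G9 0->-4; H2 9->-4; new result -4.
  B10: re-runs because C2 0->-4; G9 0->-4; new result -8.

B10 now evaluates to -8.
Run set: B10, C2, G9 (3 run).
Changed values: B10, C2, G9, H2.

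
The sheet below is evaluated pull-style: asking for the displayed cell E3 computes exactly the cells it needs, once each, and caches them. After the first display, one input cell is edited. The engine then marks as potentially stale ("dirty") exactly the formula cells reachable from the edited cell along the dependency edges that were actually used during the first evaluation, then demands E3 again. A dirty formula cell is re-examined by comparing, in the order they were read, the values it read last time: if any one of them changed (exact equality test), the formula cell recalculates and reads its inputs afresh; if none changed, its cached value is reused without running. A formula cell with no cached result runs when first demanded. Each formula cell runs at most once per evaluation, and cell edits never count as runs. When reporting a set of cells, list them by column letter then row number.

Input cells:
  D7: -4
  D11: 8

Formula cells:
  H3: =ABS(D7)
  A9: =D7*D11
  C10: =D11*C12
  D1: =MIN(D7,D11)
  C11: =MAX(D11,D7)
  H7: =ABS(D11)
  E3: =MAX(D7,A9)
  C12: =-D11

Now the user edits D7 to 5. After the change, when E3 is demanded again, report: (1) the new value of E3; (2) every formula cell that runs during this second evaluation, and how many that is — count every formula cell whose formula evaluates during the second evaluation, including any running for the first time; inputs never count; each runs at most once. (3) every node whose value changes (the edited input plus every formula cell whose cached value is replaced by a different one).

First demand of the output computes:
  A9 = -4 * 8 = -32
  E3 = MAX(-4, -32) = -4

After the edit, cleaning proceeds:
  A9: a read changed (D7 -4->5) — executes, giving 40.
  E3: a read changed (D7 -4->5; A9 -32->40) — executes, giving 40.

Demanding E3 again yields 40.
2 formula cells run: A9, E3.
The nodes whose values change: A9, D7, E3.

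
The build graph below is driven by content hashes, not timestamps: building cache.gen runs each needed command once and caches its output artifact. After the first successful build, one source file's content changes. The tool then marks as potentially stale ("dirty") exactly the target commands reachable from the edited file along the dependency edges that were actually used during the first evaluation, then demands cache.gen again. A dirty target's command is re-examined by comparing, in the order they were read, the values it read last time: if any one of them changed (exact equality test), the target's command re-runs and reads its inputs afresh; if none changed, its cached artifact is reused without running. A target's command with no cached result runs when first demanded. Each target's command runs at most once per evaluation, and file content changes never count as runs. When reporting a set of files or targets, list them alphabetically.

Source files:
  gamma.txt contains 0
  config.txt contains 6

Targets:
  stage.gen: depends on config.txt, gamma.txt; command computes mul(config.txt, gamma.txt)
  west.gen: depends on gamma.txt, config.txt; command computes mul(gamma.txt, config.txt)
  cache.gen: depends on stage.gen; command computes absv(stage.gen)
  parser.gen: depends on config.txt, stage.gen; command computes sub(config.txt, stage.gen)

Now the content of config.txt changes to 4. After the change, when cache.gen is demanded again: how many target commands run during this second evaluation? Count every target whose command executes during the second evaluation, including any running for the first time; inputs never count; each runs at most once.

Initial pass — values computed on the first demand:
  stage.gen = mul(6, 0) = 0
  cache.gen = absv(0) = 0

Second demand — change propagation:
  stage.gen: re-runs because config.txt 6->4; new result 0 (unchanged).
  cache.gen: re-examined; everything it read last time is the same (stage.gen unchanged) — cache 0 kept, no run.

The important point: stage.gen recomputes to an identical value, and the output ends up unchanged.

Run set: stage.gen (1 run).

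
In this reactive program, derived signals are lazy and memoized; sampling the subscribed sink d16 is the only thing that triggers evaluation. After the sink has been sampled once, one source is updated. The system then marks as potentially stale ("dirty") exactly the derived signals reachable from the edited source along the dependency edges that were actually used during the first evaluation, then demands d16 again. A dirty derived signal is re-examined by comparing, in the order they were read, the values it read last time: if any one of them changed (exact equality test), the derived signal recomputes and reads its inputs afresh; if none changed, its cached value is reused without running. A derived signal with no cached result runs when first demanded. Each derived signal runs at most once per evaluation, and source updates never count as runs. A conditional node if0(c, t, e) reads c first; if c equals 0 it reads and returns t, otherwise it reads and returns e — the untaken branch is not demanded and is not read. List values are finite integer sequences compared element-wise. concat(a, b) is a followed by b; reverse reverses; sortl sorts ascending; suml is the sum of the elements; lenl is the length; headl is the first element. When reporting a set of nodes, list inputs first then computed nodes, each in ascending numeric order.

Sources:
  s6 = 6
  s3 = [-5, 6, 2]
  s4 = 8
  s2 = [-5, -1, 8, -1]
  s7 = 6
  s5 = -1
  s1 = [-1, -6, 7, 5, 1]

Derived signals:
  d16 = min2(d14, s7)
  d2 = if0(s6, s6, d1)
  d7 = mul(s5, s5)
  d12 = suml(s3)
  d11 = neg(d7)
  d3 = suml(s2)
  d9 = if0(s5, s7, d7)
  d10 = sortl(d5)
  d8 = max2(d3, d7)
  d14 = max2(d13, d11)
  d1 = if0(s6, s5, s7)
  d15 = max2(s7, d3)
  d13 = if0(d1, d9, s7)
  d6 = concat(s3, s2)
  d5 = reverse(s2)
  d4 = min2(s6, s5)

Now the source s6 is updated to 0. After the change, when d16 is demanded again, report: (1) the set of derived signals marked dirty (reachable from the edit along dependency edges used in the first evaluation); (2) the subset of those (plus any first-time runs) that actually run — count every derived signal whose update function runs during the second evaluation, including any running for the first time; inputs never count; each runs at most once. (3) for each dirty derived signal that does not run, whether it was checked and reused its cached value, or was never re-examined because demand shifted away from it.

First demand of the output computes:
  d1 = if0(s6=6 -> else branch s7) = 6
  d7 = mul(-1, -1) = 1
  d11 = neg(1) = -1
  d13 = if0(d1=6 -> else branch s7) = 6
  d14 = max2(6, -1) = 6
  d16 = min2(6, 6) = 6

After the edit, cleaning proceeds:
  d1: a read changed (s6 6->0) — executes, giving -1.
  d13: a read changed (d1 6->-1) — executes, giving 6 — identical to its old value.
  d14: dirty, but its reads are unchanged (d13 unchanged, d11 unchanged); cached 6 stands.
  d16: dirty, but its reads are unchanged (d14 unchanged, s7 unchanged); cached 6 stands.

Note the absorption at d13: it re-runs yet its value is the same, leaving the output's value untouched.

The edit dirties: d1, d13, d14, d16.
2 derived signals run: d1, d13.
Cache hits after checking: d14, d16.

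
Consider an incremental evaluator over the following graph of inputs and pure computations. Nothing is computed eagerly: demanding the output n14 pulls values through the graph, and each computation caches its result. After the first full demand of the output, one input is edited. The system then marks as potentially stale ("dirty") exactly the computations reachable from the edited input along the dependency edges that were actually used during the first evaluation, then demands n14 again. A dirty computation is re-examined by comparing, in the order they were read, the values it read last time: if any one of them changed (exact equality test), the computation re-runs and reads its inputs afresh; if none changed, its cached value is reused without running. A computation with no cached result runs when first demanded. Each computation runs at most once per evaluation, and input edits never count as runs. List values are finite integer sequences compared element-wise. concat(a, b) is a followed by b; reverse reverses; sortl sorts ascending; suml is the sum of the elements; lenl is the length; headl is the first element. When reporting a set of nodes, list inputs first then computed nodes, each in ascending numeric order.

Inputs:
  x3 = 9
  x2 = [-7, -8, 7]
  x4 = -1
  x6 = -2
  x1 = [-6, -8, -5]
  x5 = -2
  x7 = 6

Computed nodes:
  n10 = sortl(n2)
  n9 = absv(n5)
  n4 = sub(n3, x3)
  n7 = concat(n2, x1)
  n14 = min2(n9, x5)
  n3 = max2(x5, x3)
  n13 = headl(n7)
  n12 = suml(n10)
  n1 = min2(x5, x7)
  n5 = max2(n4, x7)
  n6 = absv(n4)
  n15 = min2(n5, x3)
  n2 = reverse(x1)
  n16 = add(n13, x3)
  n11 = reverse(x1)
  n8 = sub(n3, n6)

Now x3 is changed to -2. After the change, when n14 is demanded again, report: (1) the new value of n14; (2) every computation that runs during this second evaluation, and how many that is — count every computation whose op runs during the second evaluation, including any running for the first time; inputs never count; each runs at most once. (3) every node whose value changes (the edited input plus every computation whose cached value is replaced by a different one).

n14 now evaluates to -2.
Run set: n3, n4 (2 run).
Changed values: x3, n3.
The important point: n4 recomputes to an identical value, and the output ends up unchanged.

Initial pass — values computed on the first demand:
  n3 = max2(-2, 9) = 9
  n4 = sub(9, 9) = 0
  n5 = max2(0, 6) = 6
  n9 = absv(6) = 6
  n14 = min2(6, -2) = -2

Second demand — change propagation:
  n3: re-runs because x3 9->-2; new result -2.
  n4: re-runs because n3 9->-2; x3 9->-2; new result 0 (unchanged).
  n5: re-examined; everything it read last time is the same (n4 unchanged, x7 unchanged) — cache 6 kept, no run.
  n9: re-examined; everything it read last time is the same (n5 unchanged) — cache 6 kept, no run.
  n14: re-examined; everything it read last time is the same (n9 unchanged, x5 unchanged) — cache -2 kept, no run.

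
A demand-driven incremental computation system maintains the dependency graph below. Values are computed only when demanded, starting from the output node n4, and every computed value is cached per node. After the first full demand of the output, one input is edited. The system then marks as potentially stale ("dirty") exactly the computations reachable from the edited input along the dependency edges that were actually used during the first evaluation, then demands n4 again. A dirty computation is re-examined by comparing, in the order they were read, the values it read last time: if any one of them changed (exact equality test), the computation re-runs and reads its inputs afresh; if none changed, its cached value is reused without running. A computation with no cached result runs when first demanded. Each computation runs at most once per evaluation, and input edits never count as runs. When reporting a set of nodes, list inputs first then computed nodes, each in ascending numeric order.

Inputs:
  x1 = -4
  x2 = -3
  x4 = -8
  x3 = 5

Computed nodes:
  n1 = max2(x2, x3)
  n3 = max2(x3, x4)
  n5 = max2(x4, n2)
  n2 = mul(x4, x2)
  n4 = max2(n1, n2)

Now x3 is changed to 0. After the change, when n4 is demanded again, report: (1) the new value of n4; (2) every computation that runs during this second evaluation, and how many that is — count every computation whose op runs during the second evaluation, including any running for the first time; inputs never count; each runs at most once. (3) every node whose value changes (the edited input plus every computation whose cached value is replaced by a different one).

First evaluation (everything demanded from the output):
  n1 = max2(-3, 5) = 5
  n2 = mul(-8, -3) = 24
  n4 = max2(5, 24) = 24

Propagation after the edit:
  n1: runs — x3 5->0; result 0.
  n4: runs — n1 5->0; result 24 (same value as before).

New value of n4: 24.
Computations that run: n1, n4 — 2 in total.
Values that change: x3, n1.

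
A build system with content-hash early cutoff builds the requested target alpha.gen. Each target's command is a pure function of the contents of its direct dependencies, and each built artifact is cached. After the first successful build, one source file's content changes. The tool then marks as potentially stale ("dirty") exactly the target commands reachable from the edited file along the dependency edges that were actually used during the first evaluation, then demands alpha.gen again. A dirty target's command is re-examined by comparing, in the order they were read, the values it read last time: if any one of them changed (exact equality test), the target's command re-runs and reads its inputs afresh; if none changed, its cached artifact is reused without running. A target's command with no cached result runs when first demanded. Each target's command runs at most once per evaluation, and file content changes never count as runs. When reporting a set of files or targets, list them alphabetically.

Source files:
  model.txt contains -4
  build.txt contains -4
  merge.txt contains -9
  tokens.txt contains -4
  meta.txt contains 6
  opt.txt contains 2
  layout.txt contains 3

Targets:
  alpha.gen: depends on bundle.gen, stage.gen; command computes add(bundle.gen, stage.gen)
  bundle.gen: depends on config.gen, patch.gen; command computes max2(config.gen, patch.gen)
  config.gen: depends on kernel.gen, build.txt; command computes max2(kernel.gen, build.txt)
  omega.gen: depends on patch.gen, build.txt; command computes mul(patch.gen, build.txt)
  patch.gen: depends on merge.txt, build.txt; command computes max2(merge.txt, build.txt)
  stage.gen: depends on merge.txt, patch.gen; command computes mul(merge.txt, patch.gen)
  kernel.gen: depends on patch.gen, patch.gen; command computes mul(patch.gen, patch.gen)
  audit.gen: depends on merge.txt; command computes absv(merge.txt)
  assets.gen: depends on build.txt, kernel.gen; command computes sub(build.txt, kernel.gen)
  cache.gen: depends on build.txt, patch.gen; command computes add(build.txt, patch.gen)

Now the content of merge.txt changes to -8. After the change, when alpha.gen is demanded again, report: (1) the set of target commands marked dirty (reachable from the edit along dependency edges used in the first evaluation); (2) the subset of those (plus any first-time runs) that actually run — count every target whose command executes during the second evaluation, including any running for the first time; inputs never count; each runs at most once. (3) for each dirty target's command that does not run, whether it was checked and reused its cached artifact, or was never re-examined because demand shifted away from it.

Marked dirty: alpha.gen, bundle.gen, config.gen, kernel.gen, patch.gen, stage.gen.
Target commands that run: alpha.gen, patch.gen, stage.gen — 3 in total.
Checked but reused from cache: bundle.gen, config.gen, kernel.gen.
Key observation: the cutoff stops propagation at kernel.gen — its inputs' values are unchanged, so it reuses its cache.

First evaluation (everything demanded from the output):
  patch.gen = max2(-9, -4) = -4
  kernel.gen = mul(-4, -4) = 16
  config.gen = max2(16, -4) = 16
  bundle.gen = max2(16, -4) = 16
  stage.gen = mul(-9, -4) = 36
  alpha.gen = add(16, 36) = 52

Propagation after the edit:
  patch.gen: runs — merge.txt -9->-8; result -4 (same value as before).
  kernel.gen: checked — values it read are unchanged (patch.gen unchanged, patch.gen unchanged); reused cached 16 without running.
  config.gen: checked — values it read are unchanged (kernel.gen unchanged, build.txt unchanged); reused cached 16 without running.
  bundle.gen: checked — values it read are unchanged (config.gen unchanged, patch.gen unchanged); reused cached 16 without running.
  stage.gen: runs — merge.txt -9->-8; result 32.
  alpha.gen: runs — stage.gen 36->32; result 48.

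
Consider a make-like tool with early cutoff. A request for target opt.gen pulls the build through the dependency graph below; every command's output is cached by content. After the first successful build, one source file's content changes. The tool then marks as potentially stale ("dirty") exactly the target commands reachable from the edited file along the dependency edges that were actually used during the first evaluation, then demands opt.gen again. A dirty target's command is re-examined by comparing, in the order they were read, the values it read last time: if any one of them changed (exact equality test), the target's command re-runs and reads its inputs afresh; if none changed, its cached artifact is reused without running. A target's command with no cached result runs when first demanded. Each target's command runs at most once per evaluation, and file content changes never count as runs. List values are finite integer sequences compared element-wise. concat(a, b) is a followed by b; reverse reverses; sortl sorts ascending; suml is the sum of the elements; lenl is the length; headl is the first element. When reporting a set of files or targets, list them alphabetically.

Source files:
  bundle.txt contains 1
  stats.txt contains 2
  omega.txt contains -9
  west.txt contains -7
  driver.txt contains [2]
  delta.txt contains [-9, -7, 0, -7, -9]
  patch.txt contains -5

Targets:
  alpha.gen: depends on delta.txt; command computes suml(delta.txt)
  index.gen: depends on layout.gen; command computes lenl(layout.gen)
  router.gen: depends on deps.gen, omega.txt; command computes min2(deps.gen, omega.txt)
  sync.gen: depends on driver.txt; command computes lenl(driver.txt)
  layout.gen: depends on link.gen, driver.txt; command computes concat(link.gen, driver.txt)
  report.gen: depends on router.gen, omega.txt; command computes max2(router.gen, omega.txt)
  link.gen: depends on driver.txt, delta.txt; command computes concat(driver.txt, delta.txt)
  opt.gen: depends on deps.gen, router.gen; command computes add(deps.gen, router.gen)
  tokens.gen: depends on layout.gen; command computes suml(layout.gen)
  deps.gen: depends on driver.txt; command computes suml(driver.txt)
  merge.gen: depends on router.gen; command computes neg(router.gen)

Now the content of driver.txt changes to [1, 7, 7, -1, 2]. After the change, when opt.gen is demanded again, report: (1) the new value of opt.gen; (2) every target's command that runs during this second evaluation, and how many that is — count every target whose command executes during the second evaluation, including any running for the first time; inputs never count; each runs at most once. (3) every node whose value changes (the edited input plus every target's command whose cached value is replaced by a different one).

Demanding opt.gen again yields 7.
3 target commands run: deps.gen, opt.gen, router.gen.
The nodes whose values change: deps.gen, driver.txt, opt.gen.

First demand of the output computes:
  deps.gen = suml([2]) = 2
  router.gen = min2(2, -9) = -9
  opt.gen = add(2, -9) = -7

After the edit, cleaning proceeds:
  deps.gen: a read changed (driver.txt [2]->[1, 7, 7, -1, 2]) — executes, giving 16.
  router.gen: a read changed (deps.gen 2->16) — executes, giving -9 — identical to its old value.
  opt.gen: a read changed (deps.gen 2->16) — executes, giving 7.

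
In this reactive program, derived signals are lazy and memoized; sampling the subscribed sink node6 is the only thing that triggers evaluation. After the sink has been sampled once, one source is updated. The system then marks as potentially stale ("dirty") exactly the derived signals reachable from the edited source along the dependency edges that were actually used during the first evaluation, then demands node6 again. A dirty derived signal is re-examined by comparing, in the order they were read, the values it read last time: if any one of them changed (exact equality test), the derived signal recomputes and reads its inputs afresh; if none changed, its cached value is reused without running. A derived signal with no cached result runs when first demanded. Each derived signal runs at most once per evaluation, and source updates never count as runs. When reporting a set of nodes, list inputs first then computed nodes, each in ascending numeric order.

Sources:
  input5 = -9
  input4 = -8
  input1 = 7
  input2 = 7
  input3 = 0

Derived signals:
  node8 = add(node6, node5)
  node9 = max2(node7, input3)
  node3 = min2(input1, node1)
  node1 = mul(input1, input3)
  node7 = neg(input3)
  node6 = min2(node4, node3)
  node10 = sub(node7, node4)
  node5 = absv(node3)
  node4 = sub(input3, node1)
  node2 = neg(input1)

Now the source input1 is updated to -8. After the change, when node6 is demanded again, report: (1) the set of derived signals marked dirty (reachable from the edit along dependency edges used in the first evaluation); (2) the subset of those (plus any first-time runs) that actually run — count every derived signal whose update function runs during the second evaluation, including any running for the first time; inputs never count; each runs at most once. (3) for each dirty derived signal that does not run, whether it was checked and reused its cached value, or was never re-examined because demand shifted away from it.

The edit dirties: node1, node3, node4, node6.
3 derived signals run: node1, node3, node6.
Cache hits after checking: node4.
Note where the cutoff bites: node4 is checked, finds nothing changed, and keeps its cache.

First demand of the output computes:
  node1 = mul(7, 0) = 0
  node3 = min2(7, 0) = 0
  node4 = sub(0, 0) = 0
  node6 = min2(0, 0) = 0

After the edit, cleaning proceeds:
  node1: a read changed (input1 7->-8) — executes, giving 0 — identical to its old value.
  node3: a read changed (input1 7->-8) — executes, giving -8.
  node4: dirty, but its reads are unchanged (input3 unchanged, node1 unchanged); cached 0 stands.
  node6: a read changed (node3 0->-8) — executes, giving -8.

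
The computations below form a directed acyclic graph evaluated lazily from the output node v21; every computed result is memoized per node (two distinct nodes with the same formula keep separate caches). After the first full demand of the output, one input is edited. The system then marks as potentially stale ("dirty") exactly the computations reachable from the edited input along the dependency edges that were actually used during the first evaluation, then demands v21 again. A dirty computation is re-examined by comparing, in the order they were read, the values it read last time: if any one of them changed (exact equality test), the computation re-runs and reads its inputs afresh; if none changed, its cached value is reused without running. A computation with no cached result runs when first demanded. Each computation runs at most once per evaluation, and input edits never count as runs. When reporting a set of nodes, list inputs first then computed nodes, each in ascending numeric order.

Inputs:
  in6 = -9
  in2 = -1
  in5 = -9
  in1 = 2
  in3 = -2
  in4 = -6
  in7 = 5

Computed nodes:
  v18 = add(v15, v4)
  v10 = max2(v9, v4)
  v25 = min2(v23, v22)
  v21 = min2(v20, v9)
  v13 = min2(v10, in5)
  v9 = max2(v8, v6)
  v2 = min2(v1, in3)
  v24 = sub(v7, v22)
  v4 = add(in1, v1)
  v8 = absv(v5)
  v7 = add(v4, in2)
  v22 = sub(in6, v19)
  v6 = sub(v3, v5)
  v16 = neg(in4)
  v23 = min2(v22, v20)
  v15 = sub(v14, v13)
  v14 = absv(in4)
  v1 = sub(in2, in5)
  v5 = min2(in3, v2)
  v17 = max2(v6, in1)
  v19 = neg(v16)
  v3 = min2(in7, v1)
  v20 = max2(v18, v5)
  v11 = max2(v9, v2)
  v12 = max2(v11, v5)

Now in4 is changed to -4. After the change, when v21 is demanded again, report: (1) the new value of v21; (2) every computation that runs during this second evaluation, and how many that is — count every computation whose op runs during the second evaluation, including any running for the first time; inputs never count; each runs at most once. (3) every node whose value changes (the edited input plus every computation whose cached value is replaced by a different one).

Demanding v21 again yields 7.
5 computations run: v14, v15, v18, v20, v21.
The nodes whose values change: in4, v14, v15, v18, v20.

First demand of the output computes:
  v1 = sub(-1, -9) = 8
  v2 = min2(8, -2) = -2
  v3 = min2(5, 8) = 5
  v4 = add(2, 8) = 10
  v5 = min2(-2, -2) = -2
  v6 = sub(5, -2) = 7
  v8 = absv(-2) = 2
  v9 = max2(2, 7) = 7
  v10 = max2(7, 10) = 10
  v13 = min2(10, -9) = -9
  v14 = absv(-6) = 6
  v15 = sub(6, -9) = 15
  v18 = add(15, 10) = 25
  v20 = max2(25, -2) = 25
  v21 = min2(25, 7) = 7

After the edit, cleaning proceeds:
  v14: a read changed (in4 -6->-4) — executes, giving 4.
  v15: a read changed (v14 6->4) — executes, giving 13.
  v18: a read changed (v15 15->13) — executes, giving 23.
  v20: a read changed (v18 25->23) — executes, giving 23.
  v21: a read changed (v20 25->23) — executes, giving 7 — identical to its old value.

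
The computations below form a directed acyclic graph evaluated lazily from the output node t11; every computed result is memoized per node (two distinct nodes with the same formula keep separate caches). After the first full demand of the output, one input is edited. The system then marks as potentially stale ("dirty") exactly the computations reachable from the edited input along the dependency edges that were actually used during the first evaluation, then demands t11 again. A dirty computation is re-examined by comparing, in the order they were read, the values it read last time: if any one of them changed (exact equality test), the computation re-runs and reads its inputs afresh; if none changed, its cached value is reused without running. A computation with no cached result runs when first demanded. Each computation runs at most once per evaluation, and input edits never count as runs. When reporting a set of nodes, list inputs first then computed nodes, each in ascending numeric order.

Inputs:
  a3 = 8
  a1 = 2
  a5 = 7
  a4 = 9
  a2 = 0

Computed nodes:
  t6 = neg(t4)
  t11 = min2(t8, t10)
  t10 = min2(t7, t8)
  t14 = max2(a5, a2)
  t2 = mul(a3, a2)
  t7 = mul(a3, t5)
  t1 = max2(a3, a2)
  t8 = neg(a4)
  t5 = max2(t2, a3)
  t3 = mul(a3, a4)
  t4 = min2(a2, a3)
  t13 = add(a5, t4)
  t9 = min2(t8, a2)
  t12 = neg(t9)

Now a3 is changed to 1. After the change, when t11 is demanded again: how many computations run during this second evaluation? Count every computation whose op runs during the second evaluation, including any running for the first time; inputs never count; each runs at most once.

4 computations run: t2, t5, t7, t10.
Note where the cutoff bites: t11 is checked, finds nothing changed, and keeps its cache.

First demand of the output computes:
  t2 = mul(8, 0) = 0
  t5 = max2(0, 8) = 8
  t7 = mul(8, 8) = 64
  t8 = neg(9) = -9
  t10 = min2(64, -9) = -9
  t11 = min2(-9, -9) = -9

After the edit, cleaning proceeds:
  t2: a read changed (a3 8->1) — executes, giving 0 — identical to its old value.
  t5: a read changed (a3 8->1) — executes, giving 1.
  t7: a read changed (a3 8->1; t5 8->1) — executes, giving 1.
  t10: a read changed (t7 64->1) — executes, giving -9 — identical to its old value.
  t11: dirty, but its reads are unchanged (t8 unchanged, t10 unchanged); cached -9 stands.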